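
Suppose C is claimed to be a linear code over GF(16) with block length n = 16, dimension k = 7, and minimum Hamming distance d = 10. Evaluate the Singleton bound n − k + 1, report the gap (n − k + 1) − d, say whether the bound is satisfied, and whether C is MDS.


Singleton RHS = n − k + 1 = 10, slack = 0, bound satisfied, MDS.

Singleton bound: d ≤ n − k + 1.
Here n = 16, k = 7, so n − k + 1 = 10.
Given d = 10, check d ≤ 10: YES.
Slack = (n − k + 1) − d = 0.
The code is MDS (slack = 0).
Description: the claimed parameters are [16, 7, 10]_16; such a code would be MDS (meets Singleton bound).


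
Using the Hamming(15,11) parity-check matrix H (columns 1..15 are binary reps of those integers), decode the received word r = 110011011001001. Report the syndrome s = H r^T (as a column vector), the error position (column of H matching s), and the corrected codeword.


s = (0, 0, 1, 0)^T, error position = 2, corrected codeword c = 100011011001001

Compute s = H r^T mod 2 one row at a time:
  s_1 = 1 + 1 + 0 + 0 + 1 + 0 + 0 + 1 = 4 ≡ 0 (mod 2).
  s_2 = 0 + 1 + 1 + 0 + 1 + 0 + 0 + 1 = 4 ≡ 0 (mod 2).
  s_3 = 1 + 0 + 1 + 0 + 0 + 0 + 0 + 1 = 3 ≡ 1 (mod 2).
  s_4 = 1 + 0 + 1 + 0 + 1 + 0 + 0 + 1 = 4 ≡ 0 (mod 2).
s = (0, 0, 1, 0)^T — this equals column 2 of H (binary 0010), so error is at position 2.
Correct: flip bit 2 of r = 110011011001001 to get c = 100011011001001.


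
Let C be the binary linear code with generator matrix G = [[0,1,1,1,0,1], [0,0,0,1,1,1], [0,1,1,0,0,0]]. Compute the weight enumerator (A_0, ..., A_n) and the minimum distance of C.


Weight distribution: A_0 = 1, A_1 = 1, A_2 = 2, A_3 = 2, A_4 = 1, A_5 = 1. Minimum distance d = 1.

Enumerate all 2^3 = 8 messages m ∈ F_2^3.
For each, compute codeword c = mG in F_2^6, then tally its weight.
  m = 000 → c = 000000, weight = 0.
  m = 100 → c = 011101, weight = 4.
  m = 010 → c = 000111, weight = 3.
  m = 110 → c = 011010, weight = 3.
  m = 001 → c = 011000, weight = 2.
  m = 101 → c = 000101, weight = 2.
  m = 011 → c = 011111, weight = 5.
  m = 111 → c = 000010, weight = 1.
Tally weights:
  weight 0: 1 codewords.
  weight 1: 1 codewords.
  weight 2: 2 codewords.
  weight 3: 2 codewords.
  weight 4: 1 codewords.
  weight 5: 1 codewords.
Minimum distance d = smallest w > 0 with A_w > 0 = 1.
Sanity: Σ A_w = 8 = 2^3 = 8 ✓.


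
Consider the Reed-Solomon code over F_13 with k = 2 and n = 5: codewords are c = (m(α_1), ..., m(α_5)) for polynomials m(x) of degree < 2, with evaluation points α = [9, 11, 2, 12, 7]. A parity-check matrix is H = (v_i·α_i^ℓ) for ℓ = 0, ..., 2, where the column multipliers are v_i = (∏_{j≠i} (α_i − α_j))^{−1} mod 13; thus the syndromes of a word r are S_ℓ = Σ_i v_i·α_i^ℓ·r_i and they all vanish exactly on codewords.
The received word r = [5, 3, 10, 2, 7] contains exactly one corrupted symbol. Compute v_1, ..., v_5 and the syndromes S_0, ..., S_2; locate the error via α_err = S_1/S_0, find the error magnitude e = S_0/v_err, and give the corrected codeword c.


S = (6, 12, 11), error at position 3, error magnitude e = 11, c = [5, 3, 12, 2, 7].

Step 1: column multipliers v_i = (∏_{j≠i}(α_i − α_j))^{−1} mod 13.
  i = 1 (α = 9): (9−11)(9−2)(9−12)(9−7) = (−2)·7·(−3)·2 = 84 ≡ 6, so v_1 = 6^{−1} = 11 (mod 13).
  i = 2 (α = 11): (11−9)(11−2)(11−12)(11−7) = 2·9·(−1)·4 = −72 ≡ 6, so v_2 = 6^{−1} = 11 (mod 13).
  i = 3 (α = 2): (2−9)(2−11)(2−12)(2−7) = (−7)·(−9)·(−10)·(−5) = 3150 ≡ 4, so v_3 = 4^{−1} = 10 (mod 13).
  i = 4 (α = 12): (12−9)(12−11)(12−2)(12−7) = 3·1·10·5 = 150 ≡ 7, so v_4 = 7^{−1} = 2 (mod 13).
  i = 5 (α = 7): (7−9)(7−11)(7−2)(7−12) = (−2)·(−4)·5·(−5) = −200 ≡ 8, so v_5 = 8^{−1} = 5 (mod 13).
  v = [11, 11, 10, 2, 5].
Step 2: syndromes of r = [5, 3, 10, 2, 7] (all sums mod 13).
  S_0 = Σ v_i r_i = 11·5 + 11·3 + 10·10 + 2·2 + 5·7 = 227 ≡ 6.
  S_1 = Σ v_i α_i r_i = 11·9·5 + 11·11·3 + 10·2·10 + 2·12·2 + 5·7·7 = 1351 ≡ 12.
  α_i^2 mod 13 = [3, 4, 4, 1, 10].
  S_2 = Σ v_i α_i^2 r_i = 11·3·5 + 11·4·3 + 10·4·10 + 2·1·2 + 5·10·7 = 1051 ≡ 11.
  S = (6, 12, 11) ≠ 0, so r is not a codeword (an error is present).
Step 3: locate the error. For a single error e at position i, S_ℓ = v_i·e·α_i^ℓ, so α_err = S_1/S_0.
  S_0^{−1} = 6^{−1} = 11 (mod 13), so α_err = 12·11 = 132 ≡ 2 = α_3. Error position i = 3.
  Consistency check: S_2/S_1 = 11·12 = 132 ≡ 2 = α_err ✓ (single-error assumption holds).
Step 4: error magnitude e = S_0/v_3 = S_0·∏_{j≠3}(α_3 − α_j) = 6·4 = 24 ≡ 11 (mod 13).
Step 5: correct position 3: c_3 = r_3 − e = 10 − 11 ≡ 12 (mod 13). Hence c = [5, 3, 12, 2, 7].
  Check: interpolating c through the α_i gives m(x) = 1 + 12·x (degree < 2) with m(α_i) = c_i for every i, so c is indeed a codeword.


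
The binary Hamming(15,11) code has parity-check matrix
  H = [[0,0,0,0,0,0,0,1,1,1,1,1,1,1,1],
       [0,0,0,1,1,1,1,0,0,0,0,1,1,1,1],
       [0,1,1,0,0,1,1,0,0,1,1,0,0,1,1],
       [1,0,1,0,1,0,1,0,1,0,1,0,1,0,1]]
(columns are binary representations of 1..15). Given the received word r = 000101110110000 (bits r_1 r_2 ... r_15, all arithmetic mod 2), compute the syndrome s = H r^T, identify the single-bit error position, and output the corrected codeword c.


s = (1, 1, 0, 0)^T, error position = 12, corrected codeword c = 000101110111000

Compute s = H r^T mod 2 one row at a time:
  s_1 = 1 + 0 + 1 + 1 + 0 + 0 + 0 + 0 = 3 ≡ 1 (mod 2).
  s_2 = 1 + 0 + 1 + 1 + 0 + 0 + 0 + 0 = 3 ≡ 1 (mod 2).
  s_3 = 0 + 0 + 1 + 1 + 1 + 1 + 0 + 0 = 4 ≡ 0 (mod 2).
  s_4 = 0 + 0 + 0 + 1 + 0 + 1 + 0 + 0 = 2 ≡ 0 (mod 2).
s = (1, 1, 0, 0)^T — this equals column 12 of H (binary 1100), so error is at position 12.
Correct: flip bit 12 of r = 000101110110000 to get c = 000101110111000.


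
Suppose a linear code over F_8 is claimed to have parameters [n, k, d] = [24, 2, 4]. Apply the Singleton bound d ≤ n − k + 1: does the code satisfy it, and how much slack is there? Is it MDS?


Singleton RHS = n − k + 1 = 23, slack = 19, bound satisfied, not MDS.

Singleton bound: d ≤ n − k + 1.
Here n = 24, k = 2, so n − k + 1 = 23.
Given d = 4, check d ≤ 23: YES.
Slack = (n − k + 1) − d = 19.
The code is NOT MDS (slack = 19 > 0).
Description: the claimed parameters are [24, 2, 4]_8; such a code would be non-MDS.


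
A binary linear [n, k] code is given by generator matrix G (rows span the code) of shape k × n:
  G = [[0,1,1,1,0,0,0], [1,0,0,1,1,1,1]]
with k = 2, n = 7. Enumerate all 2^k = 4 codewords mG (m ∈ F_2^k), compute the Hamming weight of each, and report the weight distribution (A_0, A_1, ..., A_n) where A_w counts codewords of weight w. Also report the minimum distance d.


Weight distribution: A_0 = 1, A_3 = 1, A_5 = 1, A_6 = 1. Minimum distance d = 3.

Enumerate all 2^2 = 4 messages m ∈ F_2^2.
For each, compute codeword c = mG in F_2^7, then tally its weight.
  m = 00 → c = 0000000, weight = 0.
  m = 10 → c = 0111000, weight = 3.
  m = 01 → c = 1001111, weight = 5.
  m = 11 → c = 1110111, weight = 6.
Tally weights:
  weight 0: 1 codewords.
  weight 3: 1 codewords.
  weight 5: 1 codewords.
  weight 6: 1 codewords.
Minimum distance d = smallest w > 0 with A_w > 0 = 3.
Sanity: Σ A_w = 4 = 2^2 = 4 ✓.


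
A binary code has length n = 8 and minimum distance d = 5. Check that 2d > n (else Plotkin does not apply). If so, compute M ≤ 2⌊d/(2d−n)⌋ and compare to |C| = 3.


Plotkin bound M ≤ 4; given |C| = 3 ≤ bound (satisfied).

Check applicability: 2d = 10, n = 8.
2d − n = 2 > 0, so Plotkin applies.
Compute d/(2d−n) = 5/2 ≈ 2.5000.
⌊d/(2d−n)⌋ = 2.
Plotkin bound: M ≤ 2·2 = 4.
Given |C| = 3, check: satisfied.
This |C| is below the Plotkin bound.


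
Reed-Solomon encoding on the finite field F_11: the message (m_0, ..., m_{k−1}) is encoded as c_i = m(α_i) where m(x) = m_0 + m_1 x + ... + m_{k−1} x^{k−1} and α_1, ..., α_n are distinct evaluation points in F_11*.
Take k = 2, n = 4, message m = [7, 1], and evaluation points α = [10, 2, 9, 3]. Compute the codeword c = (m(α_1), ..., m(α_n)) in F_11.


c = [6, 9, 5, 10]

Message polynomial: m(x) = 7 + 1·x (mod 11).
For each evaluation point α_i, compute m(α_i) mod 11:
  α_1 = 10: Horner steps 1 → 6, so m(10) = 6.
  α_2 = 2: Horner steps 1 → 9, so m(2) = 9.
  α_3 = 9: Horner steps 1 → 5, so m(9) = 5.
  α_4 = 3: Horner steps 1 → 10, so m(3) = 10.
Codeword c = [6, 9, 5, 10] ∈ F_11^4.


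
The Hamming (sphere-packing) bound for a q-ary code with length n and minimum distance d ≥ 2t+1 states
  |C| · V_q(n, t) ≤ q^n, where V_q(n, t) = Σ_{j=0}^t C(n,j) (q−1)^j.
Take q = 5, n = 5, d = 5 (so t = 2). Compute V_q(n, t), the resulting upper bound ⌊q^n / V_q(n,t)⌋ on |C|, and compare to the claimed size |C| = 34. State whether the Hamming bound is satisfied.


V_q(n, t) = 181, q^n = 3125, Hamming bound = 17, |C| = 34 > bound (violated).

Step 1: Compute V_q(n, t) = Σ_{j=0}^2 C(n, j) (q−1)^j.
  j = 0: C(5,0)·(4)^0 = 1·1 = 1.
  j = 1: C(5,1)·(4)^1 = 5·4 = 20.
  j = 2: C(5,2)·(4)^2 = 10·16 = 160.
  V_q(n, t) = 1 + 20 + 160 = 181.
Step 2: q^n = 5^5 = 3125.
Step 3: Hamming bound ⌊q^n / V_q(n,t)⌋ = ⌊3125/181⌋ = 17.
Step 4: Compare |C| = 34 to 17: violated.
The claimed |C| lies above the Hamming bound, so no 5-ary code of length 5 with d ≥ 5 can have 34 codewords.


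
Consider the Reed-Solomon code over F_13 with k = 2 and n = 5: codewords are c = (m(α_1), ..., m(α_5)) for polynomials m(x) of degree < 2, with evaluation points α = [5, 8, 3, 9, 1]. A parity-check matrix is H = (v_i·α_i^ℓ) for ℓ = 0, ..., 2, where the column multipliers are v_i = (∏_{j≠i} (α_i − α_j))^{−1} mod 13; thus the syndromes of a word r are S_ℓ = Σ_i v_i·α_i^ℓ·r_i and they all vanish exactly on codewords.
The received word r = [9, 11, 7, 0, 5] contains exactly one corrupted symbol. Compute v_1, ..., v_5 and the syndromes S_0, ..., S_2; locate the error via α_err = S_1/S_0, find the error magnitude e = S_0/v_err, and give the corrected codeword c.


S = (1, 8, 12), error at position 2, error magnitude e = 12, c = [9, 12, 7, 0, 5].

Step 1: column multipliers v_i = (∏_{j≠i}(α_i − α_j))^{−1} mod 13.
  i = 1 (α = 5): (5−8)(5−3)(5−9)(5−1) = (−3)·2·(−4)·4 = 96 ≡ 5, so v_1 = 5^{−1} = 8 (mod 13).
  i = 2 (α = 8): (8−5)(8−3)(8−9)(8−1) = 3·5·(−1)·7 = −105 ≡ 12, so v_2 = 12^{−1} = 12 (mod 13).
  i = 3 (α = 3): (3−5)(3−8)(3−9)(3−1) = (−2)·(−5)·(−6)·2 = −120 ≡ 10, so v_3 = 10^{−1} = 4 (mod 13).
  i = 4 (α = 9): (9−5)(9−8)(9−3)(9−1) = 4·1·6·8 = 192 ≡ 10, so v_4 = 10^{−1} = 4 (mod 13).
  i = 5 (α = 1): (1−5)(1−8)(1−3)(1−9) = (−4)·(−7)·(−2)·(−8) = 448 ≡ 6, so v_5 = 6^{−1} = 11 (mod 13).
  v = [8, 12, 4, 4, 11].
Step 2: syndromes of r = [9, 11, 7, 0, 5] (all sums mod 13).
  S_0 = Σ v_i r_i = 8·9 + 12·11 + 4·7 + 4·0 + 11·5 = 287 ≡ 1.
  S_1 = Σ v_i α_i r_i = 8·5·9 + 12·8·11 + 4·3·7 + 4·9·0 + 11·1·5 = 1555 ≡ 8.
  α_i^2 mod 13 = [12, 12, 9, 3, 1].
  S_2 = Σ v_i α_i^2 r_i = 8·12·9 + 12·12·11 + 4·9·7 + 4·3·0 + 11·1·5 = 2755 ≡ 12.
  S = (1, 8, 12) ≠ 0, so r is not a codeword (an error is present).
Step 3: locate the error. For a single error e at position i, S_ℓ = v_i·e·α_i^ℓ, so α_err = S_1/S_0.
  S_0^{−1} = 1^{−1} = 1 (mod 13), so α_err = 8·1 = 8 ≡ 8 = α_2. Error position i = 2.
  Consistency check: S_2/S_1 = 12·5 = 60 ≡ 8 = α_err ✓ (single-error assumption holds).
Step 4: error magnitude e = S_0/v_2 = S_0·∏_{j≠2}(α_2 − α_j) = 1·12 = 12 ≡ 12 (mod 13).
Step 5: correct position 2: c_2 = r_2 − e = 11 − 12 ≡ 12 (mod 13). Hence c = [9, 12, 7, 0, 5].
  Check: interpolating c through the α_i gives m(x) = 4 + 1·x (degree < 2) with m(α_i) = c_i for every i, so c is indeed a codeword.


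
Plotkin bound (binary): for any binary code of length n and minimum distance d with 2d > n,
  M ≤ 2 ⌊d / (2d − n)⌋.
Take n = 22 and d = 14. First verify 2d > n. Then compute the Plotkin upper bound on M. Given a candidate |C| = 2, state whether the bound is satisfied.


Plotkin bound M ≤ 4; given |C| = 2 ≤ bound (satisfied).

Check applicability: 2d = 28, n = 22.
2d − n = 6 > 0, so Plotkin applies.
Compute d/(2d−n) = 14/6 ≈ 2.3333.
⌊d/(2d−n)⌋ = 2.
Plotkin bound: M ≤ 2·2 = 4.
Given |C| = 2, check: satisfied.
This |C| is below the Plotkin bound.


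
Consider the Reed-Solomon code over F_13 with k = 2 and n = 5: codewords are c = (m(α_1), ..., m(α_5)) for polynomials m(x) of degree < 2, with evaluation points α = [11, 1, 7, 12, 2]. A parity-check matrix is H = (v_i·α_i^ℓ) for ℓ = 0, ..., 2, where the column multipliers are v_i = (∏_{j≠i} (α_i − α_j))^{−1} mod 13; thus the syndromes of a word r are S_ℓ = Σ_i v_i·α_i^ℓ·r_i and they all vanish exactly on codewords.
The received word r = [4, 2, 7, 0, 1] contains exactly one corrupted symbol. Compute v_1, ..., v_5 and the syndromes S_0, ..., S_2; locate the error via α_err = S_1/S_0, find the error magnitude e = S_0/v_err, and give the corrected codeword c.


S = (1, 1, 1), error at position 2, error magnitude e = 10, c = [4, 5, 7, 0, 1].

Step 1: column multipliers v_i = (∏_{j≠i}(α_i − α_j))^{−1} mod 13.
  i = 1 (α = 11): (11−1)(11−7)(11−12)(11−2) = 10·4·(−1)·9 = −360 ≡ 4, so v_1 = 4^{−1} = 10 (mod 13).
  i = 2 (α = 1): (1−11)(1−7)(1−12)(1−2) = (−10)·(−6)·(−11)·(−1) = 660 ≡ 10, so v_2 = 10^{−1} = 4 (mod 13).
  i = 3 (α = 7): (7−11)(7−1)(7−12)(7−2) = (−4)·6·(−5)·5 = 600 ≡ 2, so v_3 = 2^{−1} = 7 (mod 13).
  i = 4 (α = 12): (12−11)(12−1)(12−7)(12−2) = 1·11·5·10 = 550 ≡ 4, so v_4 = 4^{−1} = 10 (mod 13).
  i = 5 (α = 2): (2−11)(2−1)(2−7)(2−12) = (−9)·1·(−5)·(−10) = −450 ≡ 5, so v_5 = 5^{−1} = 8 (mod 13).
  v = [10, 4, 7, 10, 8].
Step 2: syndromes of r = [4, 2, 7, 0, 1] (all sums mod 13).
  S_0 = Σ v_i r_i = 10·4 + 4·2 + 7·7 + 10·0 + 8·1 = 105 ≡ 1.
  S_1 = Σ v_i α_i r_i = 10·11·4 + 4·1·2 + 7·7·7 + 10·12·0 + 8·2·1 = 807 ≡ 1.
  α_i^2 mod 13 = [4, 1, 10, 1, 4].
  S_2 = Σ v_i α_i^2 r_i = 10·4·4 + 4·1·2 + 7·10·7 + 10·1·0 + 8·4·1 = 690 ≡ 1.
  S = (1, 1, 1) ≠ 0, so r is not a codeword (an error is present).
Step 3: locate the error. For a single error e at position i, S_ℓ = v_i·e·α_i^ℓ, so α_err = S_1/S_0.
  S_0^{−1} = 1^{−1} = 1 (mod 13), so α_err = 1·1 = 1 ≡ 1 = α_2. Error position i = 2.
  Consistency check: S_2/S_1 = 1·1 = 1 ≡ 1 = α_err ✓ (single-error assumption holds).
Step 4: error magnitude e = S_0/v_2 = S_0·∏_{j≠2}(α_2 − α_j) = 1·10 = 10 ≡ 10 (mod 13).
Step 5: correct position 2: c_2 = r_2 − e = 2 − 10 ≡ 5 (mod 13). Hence c = [4, 5, 7, 0, 1].
  Check: interpolating c through the α_i gives m(x) = 9 + 9·x (degree < 2) with m(α_i) = c_i for every i, so c is indeed a codeword.


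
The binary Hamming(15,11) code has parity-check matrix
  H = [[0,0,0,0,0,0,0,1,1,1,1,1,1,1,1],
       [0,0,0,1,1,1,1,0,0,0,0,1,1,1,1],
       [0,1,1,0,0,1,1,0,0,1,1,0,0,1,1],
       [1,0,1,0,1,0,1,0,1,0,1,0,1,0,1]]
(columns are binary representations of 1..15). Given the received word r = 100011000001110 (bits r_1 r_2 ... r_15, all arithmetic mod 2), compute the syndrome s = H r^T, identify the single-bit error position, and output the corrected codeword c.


s = (1, 1, 0, 1)^T, error position = 13, corrected codeword c = 100011000001010

Compute s = H r^T mod 2 one row at a time:
  s_1 = 0 + 0 + 0 + 0 + 1 + 1 + 1 + 0 = 3 ≡ 1 (mod 2).
  s_2 = 0 + 1 + 1 + 0 + 1 + 1 + 1 + 0 = 5 ≡ 1 (mod 2).
  s_3 = 0 + 0 + 1 + 0 + 0 + 0 + 1 + 0 = 2 ≡ 0 (mod 2).
  s_4 = 1 + 0 + 1 + 0 + 0 + 0 + 1 + 0 = 3 ≡ 1 (mod 2).
s = (1, 1, 0, 1)^T — this equals column 13 of H (binary 1101), so error is at position 13.
Correct: flip bit 13 of r = 100011000001110 to get c = 100011000001010.


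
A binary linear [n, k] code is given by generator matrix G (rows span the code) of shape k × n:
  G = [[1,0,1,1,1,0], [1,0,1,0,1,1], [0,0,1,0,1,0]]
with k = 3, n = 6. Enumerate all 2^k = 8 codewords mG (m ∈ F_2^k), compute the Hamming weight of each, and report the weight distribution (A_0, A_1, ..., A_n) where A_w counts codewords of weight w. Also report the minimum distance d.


Weight distribution: A_0 = 1, A_2 = 4, A_4 = 3. Minimum distance d = 2.

Enumerate all 2^3 = 8 messages m ∈ F_2^3.
For each, compute codeword c = mG in F_2^6, then tally its weight.
  m = 000 → c = 000000, weight = 0.
  m = 100 → c = 101110, weight = 4.
  m = 010 → c = 101011, weight = 4.
  m = 110 → c = 000101, weight = 2.
  m = 001 → c = 001010, weight = 2.
  m = 101 → c = 100100, weight = 2.
  m = 011 → c = 100001, weight = 2.
  m = 111 → c = 001111, weight = 4.
Tally weights:
  weight 0: 1 codewords.
  weight 2: 4 codewords.
  weight 4: 3 codewords.
Minimum distance d = smallest w > 0 with A_w > 0 = 2.
Sanity: Σ A_w = 8 = 2^3 = 8 ✓.


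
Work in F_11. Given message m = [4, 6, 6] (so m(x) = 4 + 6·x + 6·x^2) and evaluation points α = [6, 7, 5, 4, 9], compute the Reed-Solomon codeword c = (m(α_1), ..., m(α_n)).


c = [3, 10, 8, 3, 5]

Message polynomial: m(x) = 4 + 6·x + 6·x^2 (mod 11).
For each evaluation point α_i, compute m(α_i) mod 11:
  α_1 = 6: Horner steps 6 → 9 → 3, so m(6) = 3.
  α_2 = 7: Horner steps 6 → 4 → 10, so m(7) = 10.
  α_3 = 5: Horner steps 6 → 3 → 8, so m(5) = 8.
  α_4 = 4: Horner steps 6 → 8 → 3, so m(4) = 3.
  α_5 = 9: Horner steps 6 → 5 → 5, so m(9) = 5.
Codeword c = [3, 10, 8, 3, 5] ∈ F_11^5.


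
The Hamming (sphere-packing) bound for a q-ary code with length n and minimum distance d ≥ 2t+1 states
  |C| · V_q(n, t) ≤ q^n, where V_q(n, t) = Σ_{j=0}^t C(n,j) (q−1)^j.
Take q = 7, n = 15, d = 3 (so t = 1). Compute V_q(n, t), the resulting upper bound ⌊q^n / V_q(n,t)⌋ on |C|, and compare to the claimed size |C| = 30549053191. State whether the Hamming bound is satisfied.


V_q(n, t) = 91, q^n = 4747561509943, Hamming bound = 52171005603, |C| = 30549053191 ≤ bound (satisfied).

Step 1: Compute V_q(n, t) = Σ_{j=0}^1 C(n, j) (q−1)^j.
  j = 0: C(15,0)·(6)^0 = 1·1 = 1.
  j = 1: C(15,1)·(6)^1 = 15·6 = 90.
  V_q(n, t) = 1 + 90 = 91.
Step 2: q^n = 7^15 = 4747561509943.
Step 3: Hamming bound ⌊q^n / V_q(n,t)⌋ = ⌊4747561509943/91⌋ = 52171005603.
Step 4: Compare |C| = 30549053191 to 52171005603: satisfied.
The claimed |C| lies below the Hamming bound.


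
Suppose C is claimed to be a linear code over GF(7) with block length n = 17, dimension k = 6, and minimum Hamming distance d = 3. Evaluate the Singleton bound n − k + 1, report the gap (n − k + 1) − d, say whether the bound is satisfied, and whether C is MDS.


Singleton RHS = n − k + 1 = 12, slack = 9, bound satisfied, not MDS.

Singleton bound: d ≤ n − k + 1.
Here n = 17, k = 6, so n − k + 1 = 12.
Given d = 3, check d ≤ 12: YES.
Slack = (n − k + 1) − d = 9.
The code is NOT MDS (slack = 9 > 0).
Description: the claimed parameters are [17, 6, 3]_7; such a code would be non-MDS.


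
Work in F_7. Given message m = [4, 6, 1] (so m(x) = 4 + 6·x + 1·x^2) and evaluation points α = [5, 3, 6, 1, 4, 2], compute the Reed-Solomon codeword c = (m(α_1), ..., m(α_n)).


c = [3, 3, 6, 4, 2, 6]

Message polynomial: m(x) = 4 + 6·x + 1·x^2 (mod 7).
For each evaluation point α_i, compute m(α_i) mod 7:
  α_1 = 5: Horner steps 1 → 4 → 3, so m(5) = 3.
  α_2 = 3: Horner steps 1 → 2 → 3, so m(3) = 3.
  α_3 = 6: Horner steps 1 → 5 → 6, so m(6) = 6.
  α_4 = 1: Horner steps 1 → 0 → 4, so m(1) = 4.
  α_5 = 4: Horner steps 1 → 3 → 2, so m(4) = 2.
  α_6 = 2: Horner steps 1 → 1 → 6, so m(2) = 6.
Codeword c = [3, 3, 6, 4, 2, 6] ∈ F_7^6.


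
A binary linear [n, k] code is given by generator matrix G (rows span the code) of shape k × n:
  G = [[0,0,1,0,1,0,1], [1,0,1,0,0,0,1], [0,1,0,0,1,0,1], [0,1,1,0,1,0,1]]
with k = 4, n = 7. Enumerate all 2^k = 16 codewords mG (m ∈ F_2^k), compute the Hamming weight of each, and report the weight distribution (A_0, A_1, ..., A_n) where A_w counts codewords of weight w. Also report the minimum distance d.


Weight distribution: A_0 = 1, A_1 = 2, A_2 = 4, A_3 = 6, A_4 = 3. Minimum distance d = 1.

Enumerate all 2^4 = 16 messages m ∈ F_2^4.
For each, compute codeword c = mG in F_2^7, then tally its weight.
  m = 0000 → c = 0000000, weight = 0.
  m = 1000 → c = 0010101, weight = 3.
  m = 0100 → c = 1010001, weight = 3.
  m = 1100 → c = 1000100, weight = 2.
  m = 0010 → c = 0100101, weight = 3.
  m = 1010 → c = 0110000, weight = 2.
  m = 0110 → c = 1110100, weight = 4.
  m = 1110 → c = 1100001, weight = 3.
  m = 0001 → c = 0110101, weight = 4.
  m = 1001 → c = 0100000, weight = 1.
  m = 0101 → c = 1100100, weight = 3.
  m = 1101 → c = 1110001, weight = 4.
  m = 0011 → c = 0010000, weight = 1.
  m = 1011 → c = 0000101, weight = 2.
  m = 0111 → c = 1000001, weight = 2.
  m = 1111 → c = 1010100, weight = 3.
Tally weights:
  weight 0: 1 codewords.
  weight 1: 2 codewords.
  weight 2: 4 codewords.
  weight 3: 6 codewords.
  weight 4: 3 codewords.
Minimum distance d = smallest w > 0 with A_w > 0 = 1.
Sanity: Σ A_w = 16 = 2^4 = 16 ✓.


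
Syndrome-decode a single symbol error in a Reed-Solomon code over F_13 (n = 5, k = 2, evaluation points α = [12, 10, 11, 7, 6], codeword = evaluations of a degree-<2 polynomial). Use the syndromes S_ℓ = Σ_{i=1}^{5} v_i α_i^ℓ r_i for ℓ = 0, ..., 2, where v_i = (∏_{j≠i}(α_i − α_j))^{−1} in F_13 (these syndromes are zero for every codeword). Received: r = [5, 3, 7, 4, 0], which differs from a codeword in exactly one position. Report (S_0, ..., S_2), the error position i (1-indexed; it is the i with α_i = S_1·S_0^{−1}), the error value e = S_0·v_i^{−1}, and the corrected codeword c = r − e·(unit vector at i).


S = (9, 4, 9), error at position 1, error magnitude e = 7, c = [11, 3, 7, 4, 0].

Step 1: column multipliers v_i = (∏_{j≠i}(α_i − α_j))^{−1} mod 13.
  i = 1 (α = 12): (12−10)(12−11)(12−7)(12−6) = 2·1·5·6 = 60 ≡ 8, so v_1 = 8^{−1} = 5 (mod 13).
  i = 2 (α = 10): (10−12)(10−11)(10−7)(10−6) = (−2)·(−1)·3·4 = 24 ≡ 11, so v_2 = 11^{−1} = 6 (mod 13).
  i = 3 (α = 11): (11−12)(11−10)(11−7)(11−6) = (−1)·1·4·5 = −20 ≡ 6, so v_3 = 6^{−1} = 11 (mod 13).
  i = 4 (α = 7): (7−12)(7−10)(7−11)(7−6) = (−5)·(−3)·(−4)·1 = −60 ≡ 5, so v_4 = 5^{−1} = 8 (mod 13).
  i = 5 (α = 6): (6−12)(6−10)(6−11)(6−7) = (−6)·(−4)·(−5)·(−1) = 120 ≡ 3, so v_5 = 3^{−1} = 9 (mod 13).
  v = [5, 6, 11, 8, 9].
Step 2: syndromes of r = [5, 3, 7, 4, 0] (all sums mod 13).
  S_0 = Σ v_i r_i = 5·5 + 6·3 + 11·7 + 8·4 + 9·0 = 152 ≡ 9.
  S_1 = Σ v_i α_i r_i = 5·12·5 + 6·10·3 + 11·11·7 + 8·7·4 + 9·6·0 = 1551 ≡ 4.
  α_i^2 mod 13 = [1, 9, 4, 10, 10].
  S_2 = Σ v_i α_i^2 r_i = 5·1·5 + 6·9·3 + 11·4·7 + 8·10·4 + 9·10·0 = 815 ≡ 9.
  S = (9, 4, 9) ≠ 0, so r is not a codeword (an error is present).
Step 3: locate the error. For a single error e at position i, S_ℓ = v_i·e·α_i^ℓ, so α_err = S_1/S_0.
  S_0^{−1} = 9^{−1} = 3 (mod 13), so α_err = 4·3 = 12 ≡ 12 = α_1. Error position i = 1.
  Consistency check: S_2/S_1 = 9·10 = 90 ≡ 12 = α_err ✓ (single-error assumption holds).
Step 4: error magnitude e = S_0/v_1 = S_0·∏_{j≠1}(α_1 − α_j) = 9·8 = 72 ≡ 7 (mod 13).
Step 5: correct position 1: c_1 = r_1 − e = 5 − 7 ≡ 11 (mod 13). Hence c = [11, 3, 7, 4, 0].
  Check: interpolating c through the α_i gives m(x) = 2 + 4·x (degree < 2) with m(α_i) = c_i for every i, so c is indeed a codeword.


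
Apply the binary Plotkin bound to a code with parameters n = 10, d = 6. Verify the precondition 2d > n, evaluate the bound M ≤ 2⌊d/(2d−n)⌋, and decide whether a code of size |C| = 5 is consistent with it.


Plotkin bound M ≤ 6; given |C| = 5 ≤ bound (satisfied).

Check applicability: 2d = 12, n = 10.
2d − n = 2 > 0, so Plotkin applies.
Compute d/(2d−n) = 6/2 ≈ 3.0000.
⌊d/(2d−n)⌋ = 3.
Plotkin bound: M ≤ 2·3 = 6.
Given |C| = 5, check: satisfied.
This |C| is below the Plotkin bound.


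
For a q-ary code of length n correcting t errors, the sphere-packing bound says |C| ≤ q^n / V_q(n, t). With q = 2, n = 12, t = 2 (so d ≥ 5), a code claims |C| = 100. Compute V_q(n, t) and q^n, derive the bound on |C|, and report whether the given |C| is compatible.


V_q(n, t) = 79, q^n = 4096, Hamming bound = 51, |C| = 100 > bound (violated).

Step 1: Compute V_q(n, t) = Σ_{j=0}^2 C(n, j) (q−1)^j.
  j = 0: C(12,0)·(1)^0 = 1·1 = 1.
  j = 1: C(12,1)·(1)^1 = 12·1 = 12.
  j = 2: C(12,2)·(1)^2 = 66·1 = 66.
  V_q(n, t) = 1 + 12 + 66 = 79.
Step 2: q^n = 2^12 = 4096.
Step 3: Hamming bound ⌊q^n / V_q(n,t)⌋ = ⌊4096/79⌋ = 51.
Step 4: Compare |C| = 100 to 51: violated.
The claimed |C| lies above the Hamming bound, so no 2-ary code of length 12 with d ≥ 5 can have 100 codewords.


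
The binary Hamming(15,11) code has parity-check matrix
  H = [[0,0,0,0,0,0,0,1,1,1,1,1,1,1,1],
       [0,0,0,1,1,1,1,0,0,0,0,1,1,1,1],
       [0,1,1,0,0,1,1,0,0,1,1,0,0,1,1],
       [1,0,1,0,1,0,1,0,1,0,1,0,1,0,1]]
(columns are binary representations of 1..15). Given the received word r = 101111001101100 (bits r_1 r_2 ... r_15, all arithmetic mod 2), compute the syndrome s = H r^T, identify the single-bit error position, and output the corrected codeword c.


s = (0, 1, 1, 1)^T, error position = 7, corrected codeword c = 101111101101100

Compute s = H r^T mod 2 one row at a time:
  s_1 = 0 + 1 + 1 + 0 + 1 + 1 + 0 + 0 = 4 ≡ 0 (mod 2).
  s_2 = 1 + 1 + 1 + 0 + 1 + 1 + 0 + 0 = 5 ≡ 1 (mod 2).
  s_3 = 0 + 1 + 1 + 0 + 1 + 0 + 0 + 0 = 3 ≡ 1 (mod 2).
  s_4 = 1 + 1 + 1 + 0 + 1 + 0 + 1 + 0 = 5 ≡ 1 (mod 2).
s = (0, 1, 1, 1)^T — this equals column 7 of H (binary 0111), so error is at position 7.
Correct: flip bit 7 of r = 101111001101100 to get c = 101111101101100.


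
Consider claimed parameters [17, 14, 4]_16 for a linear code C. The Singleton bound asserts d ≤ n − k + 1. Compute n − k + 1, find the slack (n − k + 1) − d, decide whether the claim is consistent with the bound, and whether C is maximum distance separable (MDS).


Singleton RHS = n − k + 1 = 4, slack = 0, bound satisfied, MDS.

Singleton bound: d ≤ n − k + 1.
Here n = 17, k = 14, so n − k + 1 = 4.
Given d = 4, check d ≤ 4: YES.
Slack = (n − k + 1) − d = 0.
The code is MDS (slack = 0).
Description: the claimed parameters are [17, 14, 4]_16; such a code would be MDS (meets Singleton bound).


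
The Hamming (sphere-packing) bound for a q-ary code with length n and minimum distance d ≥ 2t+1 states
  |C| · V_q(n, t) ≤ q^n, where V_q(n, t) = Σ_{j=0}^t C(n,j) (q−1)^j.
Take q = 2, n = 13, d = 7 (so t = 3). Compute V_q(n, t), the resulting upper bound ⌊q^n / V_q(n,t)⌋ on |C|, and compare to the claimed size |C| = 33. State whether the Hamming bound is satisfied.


V_q(n, t) = 378, q^n = 8192, Hamming bound = 21, |C| = 33 > bound (violated).

Step 1: Compute V_q(n, t) = Σ_{j=0}^3 C(n, j) (q−1)^j.
  j = 0: C(13,0)·(1)^0 = 1·1 = 1.
  j = 1: C(13,1)·(1)^1 = 13·1 = 13.
  j = 2: C(13,2)·(1)^2 = 78·1 = 78.
  j = 3: C(13,3)·(1)^3 = 286·1 = 286.
  V_q(n, t) = 1 + 13 + 78 + 286 = 378.
Step 2: q^n = 2^13 = 8192.
Step 3: Hamming bound ⌊q^n / V_q(n,t)⌋ = ⌊8192/378⌋ = 21.
Step 4: Compare |C| = 33 to 21: violated.
The claimed |C| lies above the Hamming bound, so no 2-ary code of length 13 with d ≥ 7 can have 33 codewords.


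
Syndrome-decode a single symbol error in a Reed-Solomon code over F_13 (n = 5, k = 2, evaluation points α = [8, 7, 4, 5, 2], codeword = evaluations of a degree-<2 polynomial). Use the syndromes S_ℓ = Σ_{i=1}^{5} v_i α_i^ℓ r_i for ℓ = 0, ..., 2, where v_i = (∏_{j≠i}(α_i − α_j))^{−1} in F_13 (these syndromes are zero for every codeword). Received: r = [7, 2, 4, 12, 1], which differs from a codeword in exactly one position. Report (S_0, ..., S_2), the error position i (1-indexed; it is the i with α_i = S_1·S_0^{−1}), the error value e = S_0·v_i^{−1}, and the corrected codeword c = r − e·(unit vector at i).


S = (7, 4, 6), error at position 1, error magnitude e = 10, c = [10, 2, 4, 12, 1].

Step 1: column multipliers v_i = (∏_{j≠i}(α_i − α_j))^{−1} mod 13.
  i = 1 (α = 8): (8−7)(8−4)(8−5)(8−2) = 1·4·3·6 = 72 ≡ 7, so v_1 = 7^{−1} = 2 (mod 13).
  i = 2 (α = 7): (7−8)(7−4)(7−5)(7−2) = (−1)·3·2·5 = −30 ≡ 9, so v_2 = 9^{−1} = 3 (mod 13).
  i = 3 (α = 4): (4−8)(4−7)(4−5)(4−2) = (−4)·(−3)·(−1)·2 = −24 ≡ 2, so v_3 = 2^{−1} = 7 (mod 13).
  i = 4 (α = 5): (5−8)(5−7)(5−4)(5−2) = (−3)·(−2)·1·3 = 18 ≡ 5, so v_4 = 5^{−1} = 8 (mod 13).
  i = 5 (α = 2): (2−8)(2−7)(2−4)(2−5) = (−6)·(−5)·(−2)·(−3) = 180 ≡ 11, so v_5 = 11^{−1} = 6 (mod 13).
  v = [2, 3, 7, 8, 6].
Step 2: syndromes of r = [7, 2, 4, 12, 1] (all sums mod 13).
  S_0 = Σ v_i r_i = 2·7 + 3·2 + 7·4 + 8·12 + 6·1 = 150 ≡ 7.
  S_1 = Σ v_i α_i r_i = 2·8·7 + 3·7·2 + 7·4·4 + 8·5·12 + 6·2·1 = 758 ≡ 4.
  α_i^2 mod 13 = [12, 10, 3, 12, 4].
  S_2 = Σ v_i α_i^2 r_i = 2·12·7 + 3·10·2 + 7·3·4 + 8·12·12 + 6·4·1 = 1488 ≡ 6.
  S = (7, 4, 6) ≠ 0, so r is not a codeword (an error is present).
Step 3: locate the error. For a single error e at position i, S_ℓ = v_i·e·α_i^ℓ, so α_err = S_1/S_0.
  S_0^{−1} = 7^{−1} = 2 (mod 13), so α_err = 4·2 = 8 ≡ 8 = α_1. Error position i = 1.
  Consistency check: S_2/S_1 = 6·10 = 60 ≡ 8 = α_err ✓ (single-error assumption holds).
Step 4: error magnitude e = S_0/v_1 = S_0·∏_{j≠1}(α_1 − α_j) = 7·7 = 49 ≡ 10 (mod 13).
Step 5: correct position 1: c_1 = r_1 − e = 7 − 10 ≡ 10 (mod 13). Hence c = [10, 2, 4, 12, 1].
  Check: interpolating c through the α_i gives m(x) = 11 + 8·x (degree < 2) with m(α_i) = c_i for every i, so c is indeed a codeword.


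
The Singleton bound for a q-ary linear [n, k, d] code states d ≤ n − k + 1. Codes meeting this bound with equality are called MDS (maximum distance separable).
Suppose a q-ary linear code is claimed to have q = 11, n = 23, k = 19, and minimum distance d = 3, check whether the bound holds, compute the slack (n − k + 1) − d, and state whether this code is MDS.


Singleton RHS = n − k + 1 = 5, slack = 2, bound satisfied, not MDS.

Singleton bound: d ≤ n − k + 1.
Here n = 23, k = 19, so n − k + 1 = 5.
Given d = 3, check d ≤ 5: YES.
Slack = (n − k + 1) − d = 2.
The code is NOT MDS (slack = 2 > 0).
Description: the claimed parameters are [23, 19, 3]_11; such a code would be non-MDS.


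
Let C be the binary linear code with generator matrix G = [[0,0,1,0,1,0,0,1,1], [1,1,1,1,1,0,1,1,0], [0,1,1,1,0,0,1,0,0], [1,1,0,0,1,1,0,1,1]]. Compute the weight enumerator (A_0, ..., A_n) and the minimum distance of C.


Weight distribution: A_0 = 1, A_3 = 3, A_4 = 4, A_5 = 4, A_6 = 2, A_7 = 1, A_8 = 1. Minimum distance d = 3.

Enumerate all 2^4 = 16 messages m ∈ F_2^4.
For each, compute codeword c = mG in F_2^9, then tally its weight.
  m = 0000 → c = 000000000, weight = 0.
  m = 1000 → c = 001010011, weight = 4.
  m = 0100 → c = 111110110, weight = 7.
  m = 1100 → c = 110100101, weight = 5.
  m = 0010 → c = 011100100, weight = 4.
  m = 1010 → c = 010110111, weight = 6.
  m = 0110 → c = 100010010, weight = 3.
  m = 1110 → c = 101000001, weight = 3.
  m = 0001 → c = 110011011, weight = 6.
  m = 1001 → c = 111001000, weight = 4.
  m = 0101 → c = 001101101, weight = 5.
  m = 1101 → c = 000111110, weight = 5.
  m = 0011 → c = 101111111, weight = 8.
  m = 1011 → c = 100101100, weight = 4.
  m = 0111 → c = 010001001, weight = 3.
  m = 1111 → c = 011011010, weight = 5.
Tally weights:
  weight 0: 1 codewords.
  weight 3: 3 codewords.
  weight 4: 4 codewords.
  weight 5: 4 codewords.
  weight 6: 2 codewords.
  weight 7: 1 codewords.
  weight 8: 1 codewords.
Minimum distance d = smallest w > 0 with A_w > 0 = 3.
Sanity: Σ A_w = 16 = 2^4 = 16 ✓.


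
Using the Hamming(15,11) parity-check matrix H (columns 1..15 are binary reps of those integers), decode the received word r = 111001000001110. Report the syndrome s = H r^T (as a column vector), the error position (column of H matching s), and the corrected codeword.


s = (1, 0, 0, 1)^T, error position = 9, corrected codeword c = 111001001001110

Compute s = H r^T mod 2 one row at a time:
  s_1 = 0 + 0 + 0 + 0 + 1 + 1 + 1 + 0 = 3 ≡ 1 (mod 2).
  s_2 = 0 + 0 + 1 + 0 + 1 + 1 + 1 + 0 = 4 ≡ 0 (mod 2).
  s_3 = 1 + 1 + 1 + 0 + 0 + 0 + 1 + 0 = 4 ≡ 0 (mod 2).
  s_4 = 1 + 1 + 0 + 0 + 0 + 0 + 1 + 0 = 3 ≡ 1 (mod 2).
s = (1, 0, 0, 1)^T — this equals column 9 of H (binary 1001), so error is at position 9.
Correct: flip bit 9 of r = 111001000001110 to get c = 111001001001110.


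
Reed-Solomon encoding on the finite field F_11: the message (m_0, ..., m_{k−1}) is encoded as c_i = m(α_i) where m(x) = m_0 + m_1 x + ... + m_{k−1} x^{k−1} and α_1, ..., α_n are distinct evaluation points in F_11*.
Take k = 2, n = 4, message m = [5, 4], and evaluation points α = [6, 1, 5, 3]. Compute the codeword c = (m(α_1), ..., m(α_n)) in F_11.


c = [7, 9, 3, 6]

Message polynomial: m(x) = 5 + 4·x (mod 11).
For each evaluation point α_i, compute m(α_i) mod 11:
  α_1 = 6: Horner steps 4 → 7, so m(6) = 7.
  α_2 = 1: Horner steps 4 → 9, so m(1) = 9.
  α_3 = 5: Horner steps 4 → 3, so m(5) = 3.
  α_4 = 3: Horner steps 4 → 6, so m(3) = 6.
Codeword c = [7, 9, 3, 6] ∈ F_11^4.


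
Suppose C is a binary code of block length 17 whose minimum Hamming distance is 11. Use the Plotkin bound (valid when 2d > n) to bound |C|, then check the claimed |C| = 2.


Plotkin bound M ≤ 4; given |C| = 2 ≤ bound (satisfied).

Check applicability: 2d = 22, n = 17.
2d − n = 5 > 0, so Plotkin applies.
Compute d/(2d−n) = 11/5 ≈ 2.2000.
⌊d/(2d−n)⌋ = 2.
Plotkin bound: M ≤ 2·2 = 4.
Given |C| = 2, check: satisfied.
This |C| is below the Plotkin bound.


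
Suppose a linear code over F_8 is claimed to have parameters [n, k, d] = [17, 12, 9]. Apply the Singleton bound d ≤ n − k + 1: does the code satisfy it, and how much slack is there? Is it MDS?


Singleton RHS = n − k + 1 = 6, slack = -3, bound violated (no such code; not MDS).

Singleton bound: d ≤ n − k + 1.
Here n = 17, k = 12, so n − k + 1 = 6.
Given d = 9, check d ≤ 6: NO.
Slack = (n − k + 1) − d = -3.
The slack is negative: d = 9 exceeds n − k + 1 = 6 by 3, so the Singleton bound is violated and no linear [17, 12, 9]_8 code can exist. In particular it is not MDS (MDS requires d = n − k + 1 exactly).
Description: the claimed parameters are [17, 12, 9]_8; such a code would be impossible (violates the Singleton bound).


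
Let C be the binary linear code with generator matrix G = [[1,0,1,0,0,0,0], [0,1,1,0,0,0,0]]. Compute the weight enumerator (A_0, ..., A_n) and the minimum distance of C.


Weight distribution: A_0 = 1, A_2 = 3. Minimum distance d = 2.

Enumerate all 2^2 = 4 messages m ∈ F_2^2.
For each, compute codeword c = mG in F_2^7, then tally its weight.
  m = 00 → c = 0000000, weight = 0.
  m = 10 → c = 1010000, weight = 2.
  m = 01 → c = 0110000, weight = 2.
  m = 11 → c = 1100000, weight = 2.
Tally weights:
  weight 0: 1 codewords.
  weight 2: 3 codewords.
Minimum distance d = smallest w > 0 with A_w > 0 = 2.
Sanity: Σ A_w = 4 = 2^2 = 4 ✓.


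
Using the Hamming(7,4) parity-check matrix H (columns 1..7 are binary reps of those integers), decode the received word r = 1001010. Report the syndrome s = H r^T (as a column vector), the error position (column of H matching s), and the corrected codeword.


s = (0, 1, 1)^T, error position = 3, corrected codeword c = 1011010

Compute s = H r^T mod 2 one row at a time:
  s_1 = 1 + 0 + 1 + 0 = 2 ≡ 0 (mod 2).
  s_2 = 0 + 0 + 1 + 0 = 1 ≡ 1 (mod 2).
  s_3 = 1 + 0 + 0 + 0 = 1 ≡ 1 (mod 2).
s = (0, 1, 1)^T — this equals column 3 of H (binary 011), so error is at position 3.
Correct: flip bit 3 of r = 1001010 to get c = 1011010.


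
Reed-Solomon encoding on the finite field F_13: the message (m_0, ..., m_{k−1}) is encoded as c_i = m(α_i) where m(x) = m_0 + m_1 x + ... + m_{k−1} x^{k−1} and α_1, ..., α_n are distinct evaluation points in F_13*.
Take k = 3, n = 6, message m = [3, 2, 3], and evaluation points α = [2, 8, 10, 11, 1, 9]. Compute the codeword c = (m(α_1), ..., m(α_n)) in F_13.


c = [6, 3, 11, 11, 8, 4]

Message polynomial: m(x) = 3 + 2·x + 3·x^2 (mod 13).
For each evaluation point α_i, compute m(α_i) mod 13:
  α_1 = 2: Horner steps 3 → 8 → 6, so m(2) = 6.
  α_2 = 8: Horner steps 3 → 0 → 3, so m(8) = 3.
  α_3 = 10: Horner steps 3 → 6 → 11, so m(10) = 11.
  α_4 = 11: Horner steps 3 → 9 → 11, so m(11) = 11.
  α_5 = 1: Horner steps 3 → 5 → 8, so m(1) = 8.
  α_6 = 9: Horner steps 3 → 3 → 4, so m(9) = 4.
Codeword c = [6, 3, 11, 11, 8, 4] ∈ F_13^6.


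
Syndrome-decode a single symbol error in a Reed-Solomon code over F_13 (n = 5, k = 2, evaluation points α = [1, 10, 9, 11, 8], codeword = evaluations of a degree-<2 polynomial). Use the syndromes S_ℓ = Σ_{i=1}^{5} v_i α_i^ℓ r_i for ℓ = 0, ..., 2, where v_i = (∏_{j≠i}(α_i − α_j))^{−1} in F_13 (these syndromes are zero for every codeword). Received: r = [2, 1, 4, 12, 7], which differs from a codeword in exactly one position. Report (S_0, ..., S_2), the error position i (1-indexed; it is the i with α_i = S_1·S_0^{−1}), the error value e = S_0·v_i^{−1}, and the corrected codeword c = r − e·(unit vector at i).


S = (5, 3, 7), error at position 4, error magnitude e = 1, c = [2, 1, 4, 11, 7].

Step 1: column multipliers v_i = (∏_{j≠i}(α_i − α_j))^{−1} mod 13.
  i = 1 (α = 1): (1−10)(1−9)(1−11)(1−8) = (−9)·(−8)·(−10)·(−7) = 5040 ≡ 9, so v_1 = 9^{−1} = 3 (mod 13).
  i = 2 (α = 10): (10−1)(10−9)(10−11)(10−8) = 9·1·(−1)·2 = −18 ≡ 8, so v_2 = 8^{−1} = 5 (mod 13).
  i = 3 (α = 9): (9−1)(9−10)(9−11)(9−8) = 8·(−1)·(−2)·1 = 16 ≡ 3, so v_3 = 3^{−1} = 9 (mod 13).
  i = 4 (α = 11): (11−1)(11−10)(11−9)(11−8) = 10·1·2·3 = 60 ≡ 8, so v_4 = 8^{−1} = 5 (mod 13).
  i = 5 (α = 8): (8−1)(8−10)(8−9)(8−11) = 7·(−2)·(−1)·(−3) = −42 ≡ 10, so v_5 = 10^{−1} = 4 (mod 13).
  v = [3, 5, 9, 5, 4].
Step 2: syndromes of r = [2, 1, 4, 12, 7] (all sums mod 13).
  S_0 = Σ v_i r_i = 3·2 + 5·1 + 9·4 + 5·12 + 4·7 = 135 ≡ 5.
  S_1 = Σ v_i α_i r_i = 3·1·2 + 5·10·1 + 9·9·4 + 5·11·12 + 4·8·7 = 1264 ≡ 3.
  α_i^2 mod 13 = [1, 9, 3, 4, 12].
  S_2 = Σ v_i α_i^2 r_i = 3·1·2 + 5·9·1 + 9·3·4 + 5·4·12 + 4·12·7 = 735 ≡ 7.
  S = (5, 3, 7) ≠ 0, so r is not a codeword (an error is present).
Step 3: locate the error. For a single error e at position i, S_ℓ = v_i·e·α_i^ℓ, so α_err = S_1/S_0.
  S_0^{−1} = 5^{−1} = 8 (mod 13), so α_err = 3·8 = 24 ≡ 11 = α_4. Error position i = 4.
  Consistency check: S_2/S_1 = 7·9 = 63 ≡ 11 = α_err ✓ (single-error assumption holds).
Step 4: error magnitude e = S_0/v_4 = S_0·∏_{j≠4}(α_4 − α_j) = 5·8 = 40 ≡ 1 (mod 13).
Step 5: correct position 4: c_4 = r_4 − e = 12 − 1 ≡ 11 (mod 13). Hence c = [2, 1, 4, 11, 7].
  Check: interpolating c through the α_i gives m(x) = 5 + 10·x (degree < 2) with m(α_i) = c_i for every i, so c is indeed a codeword.


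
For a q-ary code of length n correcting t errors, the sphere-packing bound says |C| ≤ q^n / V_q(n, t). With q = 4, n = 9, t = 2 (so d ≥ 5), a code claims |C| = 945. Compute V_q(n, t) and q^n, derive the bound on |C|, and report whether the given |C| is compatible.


V_q(n, t) = 352, q^n = 262144, Hamming bound = 744, |C| = 945 > bound (violated).

Step 1: Compute V_q(n, t) = Σ_{j=0}^2 C(n, j) (q−1)^j.
  j = 0: C(9,0)·(3)^0 = 1·1 = 1.
  j = 1: C(9,1)·(3)^1 = 9·3 = 27.
  j = 2: C(9,2)·(3)^2 = 36·9 = 324.
  V_q(n, t) = 1 + 27 + 324 = 352.
Step 2: q^n = 4^9 = 262144.
Step 3: Hamming bound ⌊q^n / V_q(n,t)⌋ = ⌊262144/352⌋ = 744.
Step 4: Compare |C| = 945 to 744: violated.
The claimed |C| lies above the Hamming bound, so no 4-ary code of length 9 with d ≥ 5 can have 945 codewords.
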